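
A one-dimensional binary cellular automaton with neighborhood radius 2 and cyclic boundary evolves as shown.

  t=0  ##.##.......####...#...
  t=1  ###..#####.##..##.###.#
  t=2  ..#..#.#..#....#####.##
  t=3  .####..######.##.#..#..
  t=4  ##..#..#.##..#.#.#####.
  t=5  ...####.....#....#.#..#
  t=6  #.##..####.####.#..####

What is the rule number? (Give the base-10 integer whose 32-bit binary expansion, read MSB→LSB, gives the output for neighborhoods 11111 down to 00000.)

  #####|#  b31=1 t=1,i=7
  ####.|.  b30=0 t=0,i=14
  ###.#|.  b29=0 t=1,i=9
  ###..|#  b28=1 t=0,i=15
  ##.##|#  b27=1 t=0,i=2
  ##.#.|.  b26=0 t=3,i=16
  ##..#|.  b25=0 t=1,i=3
  ##...|#  b24=1 t=0,i=5
  #.###|#  b23=1 t=1,i=18
  #.##.|.  b22=0 t=0,i=3
  #.#.#|.  b21=0 t=4,i=15
  #.#..|#  b20=1 t=2,i=7
  #..##|.  b19=0 t=1,i=4
  #..#.|#  b18=1 t=2,i=1
  #...#|.  b17=0 t=0,i=17
  #....|#  b16=1 t=0,i=6
  .####|.  b15=0 t=0,i=13
  .###.|#  b14=1 t=1,i=19
  .##.#|#  b13=1 t=0,i=1
  .##..|.  b12=0 t=0,i=4
  .#.##|.  b11=0 t=4,i=8
  .#.#.|.  b10=0 t=2,i=6
  .#..#|#  b9=1 t=2,i=3
  .#...|#  b8=1 t=0,i=20
  ..###|#  b7=1 t=0,i=12
  ..##.|#  b6=1 t=0,i=0
  ..#.#|.  b5=0 t=2,i=5
  ..#..|#  b4=1 t=0,i=19
  ...##|#  b3=1 t=0,i=11
  ...#.|#  b2=1 t=0,i=18
  ....#|.  b1=0 t=0,i=10
  .....|#  b0=1 t=0,i=7
  bits 10011001100101010110001111011101 = 2576704477

2576704477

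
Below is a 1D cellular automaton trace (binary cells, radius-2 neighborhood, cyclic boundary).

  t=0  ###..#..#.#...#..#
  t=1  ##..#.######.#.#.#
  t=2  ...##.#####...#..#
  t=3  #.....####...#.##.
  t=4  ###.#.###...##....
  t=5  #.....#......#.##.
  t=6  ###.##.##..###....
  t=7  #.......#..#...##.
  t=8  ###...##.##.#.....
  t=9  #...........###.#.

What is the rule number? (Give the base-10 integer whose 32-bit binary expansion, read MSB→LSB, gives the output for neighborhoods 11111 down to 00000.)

3231029158

  #####|#  b31=1 t=1,i=8
  ####.|#  b30=1 t=0,i=1
  ###.#|.  b29=0 t=1,i=11
  ###..|.  b28=0 t=0,i=2
  ##.##|.  b27=0 t=2,i=5
  ##.#.|.  b26=0 t=1,i=12
  ##..#|.  b25=0 t=0,i=3
  ##...|.  b24=0 t=2,i=11
  #.###|#  b23=1 t=1,i=6
  #.##.|.  b22=0 t=3,i=15
  #.#.#|.  b21=0 t=1,i=13
  #.#..|#  b20=1 t=0,i=10
  #..##|.  b19=0 t=0,i=16
  #..#.|#  b18=1 t=0,i=4
  #...#|.  b17=0 t=0,i=12
  #....|#  b16=1 t=3,i=2
  .####|#  b15=1 t=0,i=0
  .###.|.  b14=0 t=1,i=0
  .##.#|.  b13=0 t=2,i=4
  .##..|#  b12=1 t=4,i=13
  .#.##|.  b11=0 t=1,i=5
  .#.#.|#  b10=1 t=0,i=9
  .#..#|#  b9=1 t=0,i=6
  .#...|#  b8=1 t=0,i=11
  ..###|#  b7=1 t=0,i=17
  ..##.|.  b6=0 t=2,i=3
  ..#.#|#  b5=1 t=0,i=8
  ..#..|.  b4=0 t=0,i=5
  ...##|.  b3=0 t=2,i=2
  ...#.|#  b2=1 t=0,i=13
  ....#|#  b1=1 t=3,i=4
  .....|.  b0=0 t=3,i=3
  bits 11000000100101011001011110100110 = 3231029158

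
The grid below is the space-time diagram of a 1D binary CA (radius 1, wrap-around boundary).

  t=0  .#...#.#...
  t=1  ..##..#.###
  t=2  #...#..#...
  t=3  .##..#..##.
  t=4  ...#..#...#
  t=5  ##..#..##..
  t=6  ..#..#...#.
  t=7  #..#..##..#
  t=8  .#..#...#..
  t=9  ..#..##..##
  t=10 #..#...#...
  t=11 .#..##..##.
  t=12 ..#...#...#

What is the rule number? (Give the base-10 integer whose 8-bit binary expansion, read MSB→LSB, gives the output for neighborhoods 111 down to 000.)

  [7] ### => .  t=1,i=9
  [6] ##. => .  t=1,i=3
  [5] #.# => #  t=0,i=6
  [4] #.. => #  t=0,i=2
  [3] .## => .  t=1,i=2
  [2] .#. => .  t=0,i=1
  [1] ..# => .  t=0,i=0
  [0] ... => #  t=0,i=3
  bits 00110001 = 49

49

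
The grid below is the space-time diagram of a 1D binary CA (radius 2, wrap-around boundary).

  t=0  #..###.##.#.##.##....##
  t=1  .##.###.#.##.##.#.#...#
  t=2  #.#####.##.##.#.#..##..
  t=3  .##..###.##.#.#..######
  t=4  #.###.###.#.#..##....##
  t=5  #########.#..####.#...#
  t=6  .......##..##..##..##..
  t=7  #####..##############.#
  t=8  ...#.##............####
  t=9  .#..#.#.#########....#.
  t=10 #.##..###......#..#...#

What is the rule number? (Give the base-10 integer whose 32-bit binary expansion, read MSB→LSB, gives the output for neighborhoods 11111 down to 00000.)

1789885249

  [31] ##### => .  t=2,i=4
  [30] ####. => #  t=2,i=5
  [29] ###.# => #  t=0,i=5
  [28] ###.. => .  t=0,i=0
  [27] ##.## => #  t=0,i=6
  [26] ##.#. => .  t=0,i=9
  [25] ##..# => #  t=0,i=1
  [24] ##... => .  t=0,i=17
  [23] #.### => #  t=1,i=4
  [22] #.##. => .  t=0,i=7
  [21] #.#.# => #  t=0,i=10
  [20] #.#.. => .  t=1,i=18
  [19] #..## => #  t=0,i=2
  [18] #..#. => #  t=2,i=22
  [17] #...# => #  t=1,i=20
  [16] #.... => #  t=0,i=18
  [15] .#### => .  t=2,i=3
  [14] .###. => #  t=0,i=4
  [13] .##.# => #  t=0,i=8
  [12] .##.. => #  t=0,i=16
  [11] .#.## => #  t=0,i=11
  [10] .#.#. => .  t=1,i=17
  [9] .#..# => #  t=2,i=17
  [8] .#... => #  t=1,i=19
  [7] ..### => .  t=0,i=3
  [6] ..##. => #  t=2,i=19
  [5] ..#.# => .  t=1,i=22
  [4] ..#.. => .  t=9,i=1
  [3] ...## => .  t=0,i=20
  [2] ...#. => .  t=1,i=21
  [1] ....# => .  t=0,i=19
  [0] ..... => #  t=6,i=0
  bits 01101010101011110111101101000001 = 1789885249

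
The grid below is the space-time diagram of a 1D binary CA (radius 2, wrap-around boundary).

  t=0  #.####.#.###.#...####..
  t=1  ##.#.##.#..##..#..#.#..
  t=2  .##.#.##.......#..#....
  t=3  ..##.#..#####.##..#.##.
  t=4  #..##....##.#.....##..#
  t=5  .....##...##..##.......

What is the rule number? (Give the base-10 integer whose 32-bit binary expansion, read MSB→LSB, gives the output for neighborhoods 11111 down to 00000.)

  #####|#  b31=1 t=3,i=10
  ####.|.  b30=0 t=0,i=4
  ###.#|#  b29=1 t=0,i=5
  ###..|#  b28=1 t=0,i=20
  ##.##|.  b27=0 t=3,i=13
  ##.#.|#  b26=1 t=0,i=6
  ##..#|.  b25=0 t=0,i=21
  ##...|#  b24=1 t=2,i=8
  #.###|.  b23=0 t=0,i=2
  #.##.|.  b22=0 t=1,i=5
  #.#.#|.  b21=0 t=0,i=7
  #.#..|.  b20=0 t=0,i=13
  #..##|.  b19=0 t=1,i=10
  #..#.|.  b18=0 t=0,i=22
  #...#|#  b17=1 t=0,i=15
  #....|#  b16=1 t=2,i=9
  .####|#  b15=1 t=0,i=3
  .###.|.  b14=0 t=0,i=10
  .##.#|#  b13=1 t=1,i=1
  .##..|.  b12=0 t=1,i=12
  .#.##|#  b11=1 t=0,i=1
  .#.#.|.  b10=0 t=1,i=19
  .#..#|.  b9=0 t=1,i=9
  .#...|.  b8=0 t=0,i=14
  ..###|.  b7=0 t=0,i=17
  ..##.|.  b6=0 t=1,i=0
  ..#.#|#  b5=1 t=0,i=0
  ..#..|#  b4=1 t=1,i=15
  ...##|.  b3=0 t=0,i=16
  ...#.|#  b2=1 t=2,i=14
  ....#|.  b1=0 t=2,i=13
  .....|#  b0=1 t=2,i=10
  bits 10110101000000111010100000110101 = 3036915765

3036915765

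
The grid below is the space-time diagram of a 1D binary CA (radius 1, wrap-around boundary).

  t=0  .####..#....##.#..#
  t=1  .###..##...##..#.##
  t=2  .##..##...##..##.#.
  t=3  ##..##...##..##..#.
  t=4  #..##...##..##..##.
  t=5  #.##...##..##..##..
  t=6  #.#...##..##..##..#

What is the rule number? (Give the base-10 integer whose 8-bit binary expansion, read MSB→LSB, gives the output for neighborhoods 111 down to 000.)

  ###|#  b7=1 t=0,i=2
  ##.|.  b6=0 t=0,i=4
  #.#|.  b5=0 t=0,i=0
  #..|.  b4=0 t=0,i=5
  .##|#  b3=1 t=0,i=1
  .#.|#  b2=1 t=0,i=7
  ..#|#  b1=1 t=0,i=6
  ...|.  b0=0 t=0,i=9
  bits 10001110 = 142

142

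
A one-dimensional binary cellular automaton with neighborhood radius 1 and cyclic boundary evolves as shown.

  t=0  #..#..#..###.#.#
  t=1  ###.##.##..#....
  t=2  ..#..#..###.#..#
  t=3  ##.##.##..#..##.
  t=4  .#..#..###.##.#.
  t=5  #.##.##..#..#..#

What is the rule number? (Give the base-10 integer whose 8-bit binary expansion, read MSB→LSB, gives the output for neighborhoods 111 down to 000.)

  [7] ### => .  t=0,i=10
  [6] ##. => #  t=0,i=0
  [5] #.# => .  t=0,i=12
  [4] #.. => #  t=0,i=1
  [3] .## => .  t=0,i=9
  [2] .#. => .  t=0,i=3
  [1] ..# => #  t=0,i=2
  [0] ... => .  t=1,i=13
  bits 01010010 = 82

82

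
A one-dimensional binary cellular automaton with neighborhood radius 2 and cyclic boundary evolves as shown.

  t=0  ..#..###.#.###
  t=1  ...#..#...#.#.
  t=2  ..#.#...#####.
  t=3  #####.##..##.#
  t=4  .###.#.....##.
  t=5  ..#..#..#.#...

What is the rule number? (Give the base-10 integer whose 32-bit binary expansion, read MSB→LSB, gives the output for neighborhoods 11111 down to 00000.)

  nb #####: next=#  (t=2,i=10, bit31=1)
  nb ####.: next=#  (t=2,i=11, bit30=1)
  nb ###.#: next=.  (t=0,i=7, bit29=0)
  nb ###..: next=.  (t=0,i=13, bit28=0)
  nb ##.##: next=#  (t=3,i=5, bit27=1)
  nb ##.#.: next=.  (t=0,i=8, bit26=0)
  nb ##..#: next=.  (t=0,i=0, bit25=0)
  nb ##...: next=#  (t=2,i=13, bit24=1)
  nb #.###: next=.  (t=0,i=11, bit23=0)
  nb #.##.: next=.  (t=3,i=6, bit22=0)
  nb #.#.#: next=.  (t=0,i=9, bit21=0)
  nb #.#..: next=#  (t=1,i=12, bit20=1)
  nb #..##: next=.  (t=0,i=4, bit19=0)
  nb #..#.: next=.  (t=0,i=1, bit18=0)
  nb #...#: next=#  (t=1,i=8, bit17=1)
  nb #....: next=.  (t=1,i=0, bit16=0)
  nb .####: next=.  (t=2,i=9, bit15=0)
  nb .###.: next=#  (t=0,i=6, bit14=1)
  nb .##.#: next=#  (t=3,i=11, bit13=1)
  nb .##..: next=.  (t=3,i=7, bit12=0)
  nb .#.##: next=#  (t=0,i=10, bit11=1)
  nb .#.#.: next=#  (t=1,i=11, bit10=1)
  nb .#..#: next=#  (t=0,i=3, bit9=1)
  nb .#...: next=.  (t=1,i=7, bit8=0)
  nb ..###: next=.  (t=0,i=5, bit7=0)
  nb ..##.: next=.  (t=3,i=10, bit6=0)
  nb ..#.#: next=#  (t=1,i=10, bit5=1)
  nb ..#..: next=.  (t=0,i=2, bit4=0)
  nb ...##: next=#  (t=2,i=7, bit3=1)
  nb ...#.: next=#  (t=1,i=2, bit2=1)
  nb ....#: next=.  (t=1,i=1, bit1=0)
  nb .....: next=#  (t=4,i=8, bit0=1)
  bits 11001001000100100110111000101101 = 3373428269

3373428269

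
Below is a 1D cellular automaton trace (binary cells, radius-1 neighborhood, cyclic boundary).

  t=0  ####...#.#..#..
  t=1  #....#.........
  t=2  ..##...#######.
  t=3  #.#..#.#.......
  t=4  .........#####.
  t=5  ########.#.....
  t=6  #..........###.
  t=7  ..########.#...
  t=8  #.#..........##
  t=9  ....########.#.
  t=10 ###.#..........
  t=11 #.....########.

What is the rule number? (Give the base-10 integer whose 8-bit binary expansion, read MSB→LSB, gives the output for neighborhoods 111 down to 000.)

  nb ###: next=.  (t=0,i=1, bit7=0)
  nb ##.: next=.  (t=0,i=3, bit6=0)
  nb #.#: next=.  (t=0,i=8, bit5=0)
  nb #..: next=.  (t=0,i=4, bit4=0)
  nb .##: next=#  (t=0,i=0, bit3=1)
  nb .#.: next=.  (t=0,i=7, bit2=0)
  nb ..#: next=.  (t=0,i=6, bit1=0)
  nb ...: next=#  (t=0,i=5, bit0=1)
  bits 00001001 = 9

9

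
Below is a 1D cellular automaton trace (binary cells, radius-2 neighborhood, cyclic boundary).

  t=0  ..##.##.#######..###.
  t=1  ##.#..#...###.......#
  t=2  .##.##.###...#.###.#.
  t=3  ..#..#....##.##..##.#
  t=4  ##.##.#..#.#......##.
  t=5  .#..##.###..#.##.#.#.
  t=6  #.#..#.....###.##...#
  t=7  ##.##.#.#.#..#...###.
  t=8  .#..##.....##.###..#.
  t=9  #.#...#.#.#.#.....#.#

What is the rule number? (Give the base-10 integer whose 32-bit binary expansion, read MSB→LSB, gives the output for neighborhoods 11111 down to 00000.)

2768644905

  nb #####: next=#  (t=0,i=10, bit31=1)
  nb ####.: next=.  (t=0,i=13, bit30=0)
  nb ###.#: next=#  (t=1,i=1, bit29=1)
  nb ###..: next=.  (t=0,i=14, bit28=0)
  nb ##.##: next=.  (t=0,i=4, bit27=0)
  nb ##.#.: next=#  (t=1,i=2, bit26=1)
  nb ##..#: next=.  (t=0,i=15, bit25=0)
  nb ##...: next=#  (t=0,i=20, bit24=1)
  nb #.###: next=.  (t=0,i=8, bit23=0)
  nb #.##.: next=.  (t=0,i=5, bit22=0)
  nb #.#.#: next=.  (t=5,i=17, bit21=0)
  nb #.#..: next=.  (t=1,i=3, bit20=0)
  nb #..##: next=.  (t=0,i=16, bit19=0)
  nb #..#.: next=#  (t=1,i=5, bit18=1)
  nb #...#: next=#  (t=0,i=0, bit17=1)
  nb #....: next=.  (t=1,i=14, bit16=0)
  nb .####: next=.  (t=0,i=9, bit15=0)
  nb .###.: next=.  (t=0,i=18, bit14=0)
  nb .##.#: next=#  (t=0,i=3, bit13=1)
  nb .##..: next=.  (t=3,i=14, bit12=0)
  nb .#.##: next=#  (t=2,i=14, bit11=1)
  nb .#.#.: next=.  (t=4,i=10, bit10=0)
  nb .#..#: next=#  (t=1,i=4, bit9=1)
  nb .#...: next=#  (t=1,i=7, bit8=1)
  nb ..###: next=.  (t=0,i=17, bit7=0)
  nb ..##.: next=.  (t=0,i=2, bit6=0)
  nb ..#.#: next=#  (t=2,i=13, bit5=1)
  nb ..#..: next=.  (t=1,i=6, bit4=0)
  nb ...##: next=#  (t=0,i=1, bit3=1)
  nb ...#.: next=.  (t=2,i=12, bit2=0)
  nb ....#: next=.  (t=1,i=18, bit1=0)
  nb .....: next=#  (t=1,i=15, bit0=1)
  bits 10100101000001100010101100101001 = 2768644905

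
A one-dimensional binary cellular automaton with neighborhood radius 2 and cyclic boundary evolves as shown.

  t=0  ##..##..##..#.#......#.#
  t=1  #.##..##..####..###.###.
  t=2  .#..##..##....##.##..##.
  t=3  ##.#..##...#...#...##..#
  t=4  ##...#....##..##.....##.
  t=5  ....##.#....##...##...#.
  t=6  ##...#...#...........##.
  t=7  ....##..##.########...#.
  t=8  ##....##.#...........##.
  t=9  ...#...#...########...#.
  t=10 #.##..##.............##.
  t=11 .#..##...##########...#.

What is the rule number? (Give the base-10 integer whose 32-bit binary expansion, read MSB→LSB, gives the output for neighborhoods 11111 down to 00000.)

571305013

  nb #####: next=.  (t=7,i=13, bit31=0)
  nb ####.: next=.  (t=1,i=12, bit30=0)
  nb ###.#: next=#  (t=1,i=18, bit29=1)
  nb ###..: next=.  (t=0,i=1, bit28=0)
  nb ##.##: next=.  (t=1,i=19, bit27=0)
  nb ##.#.: next=.  (t=1,i=23, bit26=0)
  nb ##..#: next=#  (t=0,i=2, bit25=1)
  nb ##...: next=.  (t=2,i=10, bit24=0)
  nb #.###: next=.  (t=0,i=23, bit23=0)
  nb #.##.: next=.  (t=1,i=2, bit22=0)
  nb #.#.#: next=.  (t=1,i=0, bit21=0)
  nb #.#..: next=.  (t=0,i=14, bit20=0)
  nb #..##: next=#  (t=0,i=3, bit19=1)
  nb #..#.: next=#  (t=0,i=11, bit18=1)
  nb #...#: next=.  (t=3,i=9, bit17=0)
  nb #....: next=#  (t=0,i=16, bit16=1)
  nb .####: next=.  (t=1,i=11, bit15=0)
  nb .###.: next=#  (t=0,i=0, bit14=1)
  nb .##.#: next=#  (t=2,i=15, bit13=1)
  nb .##..: next=.  (t=0,i=5, bit12=0)
  nb .#.##: next=#  (t=0,i=22, bit11=1)
  nb .#.#.: next=#  (t=0,i=13, bit10=1)
  nb .#..#: next=.  (t=2,i=2, bit9=0)
  nb .#...: next=.  (t=0,i=15, bit8=0)
  nb ..###: next=.  (t=1,i=10, bit7=0)
  nb ..##.: next=.  (t=0,i=4, bit6=0)
  nb ..#.#: next=#  (t=0,i=12, bit5=1)
  nb ..#..: next=#  (t=2,i=1, bit4=1)
  nb ...##: next=.  (t=2,i=13, bit3=0)
  nb ...#.: next=#  (t=0,i=20, bit2=1)
  nb ....#: next=.  (t=0,i=19, bit1=0)
  nb .....: next=#  (t=0,i=17, bit0=1)
  bits 00100010000011010110110000110101 = 571305013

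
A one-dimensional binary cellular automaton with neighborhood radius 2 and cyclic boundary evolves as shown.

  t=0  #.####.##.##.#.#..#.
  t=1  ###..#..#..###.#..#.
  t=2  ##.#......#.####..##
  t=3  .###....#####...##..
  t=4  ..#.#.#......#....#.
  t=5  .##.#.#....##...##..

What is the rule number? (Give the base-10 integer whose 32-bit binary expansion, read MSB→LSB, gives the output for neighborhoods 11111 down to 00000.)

666396710

  ##### -> .   bit 31 = 0  t=3,i=10
  ####. -> .   bit 30 = 0  t=0,i=4
  ###.# -> #   bit 29 = 1  t=0,i=5
  ###.. -> .   bit 28 = 0  t=1,i=2
  ##.## -> .   bit 27 = 0  t=0,i=6
  ##.#. -> #   bit 26 = 1  t=0,i=12
  ##..# -> #   bit 25 = 1  t=1,i=3
  ##... -> #   bit 24 = 1  t=3,i=4
  #.### -> #   bit 23 = 1  t=0,i=2
  #.##. -> .   bit 22 = 0  t=0,i=7
  #.#.# -> #   bit 21 = 1  t=0,i=0
  #.#.. -> #   bit 20 = 1  t=0,i=15
  #..## -> #   bit 19 = 1  t=1,i=10
  #..#. -> .   bit 18 = 0  t=0,i=17
  #...# -> .   bit 17 = 0  t=3,i=14
  #.... -> .   bit 16 = 0  t=2,i=5
  .#### -> .   bit 15 = 0  t=0,i=3
  .###. -> #   bit 14 = 1  t=1,i=1
  .##.# -> #   bit 13 = 1  t=0,i=8
  .##.. -> .   bit 12 = 0  t=3,i=17
  .#.## -> #   bit 11 = 1  t=0,i=1
  .#.#. -> .   bit 10 = 0  t=0,i=14
  .#..# -> .   bit 9 = 0  t=0,i=16
  .#... -> .   bit 8 = 0  t=2,i=4
  ..### -> .   bit 7 = 0  t=1,i=11
  ..##. -> .   bit 6 = 0  t=3,i=16
  ..#.# -> #   bit 5 = 1  t=0,i=18
  ..#.. -> .   bit 4 = 0  t=1,i=5
  ...## -> .   bit 3 = 0  t=3,i=0
  ...#. -> #   bit 2 = 1  t=2,i=9
  ....# -> #   bit 1 = 1  t=2,i=8
  ..... -> .   bit 0 = 0  t=2,i=6
  bits 00100111101110000110100000100110 = 666396710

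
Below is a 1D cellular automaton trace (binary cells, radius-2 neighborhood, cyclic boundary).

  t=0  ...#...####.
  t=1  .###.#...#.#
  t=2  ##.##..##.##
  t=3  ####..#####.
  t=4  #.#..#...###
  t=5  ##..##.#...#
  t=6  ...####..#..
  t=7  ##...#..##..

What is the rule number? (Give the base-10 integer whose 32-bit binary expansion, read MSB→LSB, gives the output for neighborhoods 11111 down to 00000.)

  #####|.  b31=0 t=3,i=8
  ####.|#  b30=1 t=0,i=9
  ###.#|#  b29=1 t=1,i=3
  ###..|.  b28=0 t=0,i=10
  ##.##|#  b27=1 t=2,i=2
  ##.#.|#  b26=1 t=1,i=4
  ##..#|.  b25=0 t=2,i=5
  ##...|#  b24=1 t=0,i=11
  #.###|#  b23=1 t=1,i=1
  #.##.|#  b22=1 t=2,i=3
  #.#.#|#  b21=1 t=1,i=11
  #.#..|.  b20=0 t=1,i=5
  #..##|#  b19=1 t=2,i=6
  #..#.|#  b18=1 t=4,i=4
  #...#|#  b17=1 t=0,i=5
  #....|.  b16=0 t=0,i=0
  .####|.  b15=0 t=0,i=8
  .###.|.  b14=0 t=1,i=2
  .##.#|#  b13=1 t=2,i=8
  .##..|.  b12=0 t=2,i=4
  .#.##|#  b11=1 t=1,i=0
  .#.#.|#  b10=1 t=1,i=10
  .#..#|.  b9=0 t=4,i=3
  .#...|.  b8=0 t=0,i=4
  ..###|.  b7=0 t=0,i=7
  ..##.|#  b6=1 t=2,i=7
  ..#.#|.  b5=0 t=1,i=9
  ..#..|#  b4=1 t=0,i=3
  ...##|.  b3=0 t=0,i=6
  ...#.|#  b2=1 t=0,i=2
  ....#|#  b1=1 t=0,i=1
  .....|#  b0=1 t=6,i=0
  bits 01101101111011100010110001010111 = 1844325463

1844325463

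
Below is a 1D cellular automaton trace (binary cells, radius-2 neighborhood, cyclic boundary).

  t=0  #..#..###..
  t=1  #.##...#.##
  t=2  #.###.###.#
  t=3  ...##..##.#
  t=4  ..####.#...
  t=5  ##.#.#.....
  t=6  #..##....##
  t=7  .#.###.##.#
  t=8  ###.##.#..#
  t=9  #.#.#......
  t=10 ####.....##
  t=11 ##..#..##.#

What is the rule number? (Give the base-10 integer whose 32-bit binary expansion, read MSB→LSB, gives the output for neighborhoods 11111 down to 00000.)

  #####|#  b31=1 t=10,i=0
  ####.|.  b30=0 t=4,i=4
  ###.#|#  b29=1 t=1,i=0
  ###..|.  b28=0 t=0,i=8
  ##.##|.  b27=0 t=1,i=1
  ##.#.|.  b26=0 t=3,i=9
  ##..#|#  b25=1 t=0,i=9
  ##...|#  b24=1 t=1,i=4
  #.###|.  b23=0 t=1,i=9
  #.##.|#  b22=1 t=1,i=2
  #.#.#|#  b21=1 t=5,i=3
  #.#..|.  b20=0 t=3,i=10
  #..##|.  b19=0 t=0,i=5
  #..#.|#  b18=1 t=0,i=2
  #...#|.  b17=0 t=1,i=5
  #....|.  b16=0 t=4,i=9
  .####|#  b15=1 t=4,i=3
  .###.|#  b14=1 t=0,i=7
  .##.#|.  b13=0 t=2,i=0
  .##..|#  b12=1 t=1,i=3
  .#.##|#  b11=1 t=1,i=8
  .#.#.|#  b10=1 t=5,i=4
  .#..#|.  b9=0 t=0,i=1
  .#...|.  b8=0 t=3,i=0
  ..###|.  b7=0 t=0,i=6
  ..##.|#  b6=1 t=3,i=3
  ..#.#|#  b5=1 t=1,i=7
  ..#..|#  b4=1 t=0,i=0
  ...##|#  b3=1 t=3,i=2
  ...#.|#  b2=1 t=1,i=6
  ....#|#  b1=1 t=4,i=0
  .....|.  b0=0 t=4,i=10
  bits 10100011011001001101110001111110 = 2741296254

2741296254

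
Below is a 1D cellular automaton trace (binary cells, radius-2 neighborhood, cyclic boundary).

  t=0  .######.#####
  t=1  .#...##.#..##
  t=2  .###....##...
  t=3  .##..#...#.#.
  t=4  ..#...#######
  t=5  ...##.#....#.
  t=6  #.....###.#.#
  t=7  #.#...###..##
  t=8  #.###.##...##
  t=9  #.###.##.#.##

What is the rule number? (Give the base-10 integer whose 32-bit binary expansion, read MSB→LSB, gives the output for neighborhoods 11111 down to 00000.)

  nb #####: next=.  (t=0,i=3, bit31=0)
  nb ####.: next=#  (t=0,i=5, bit30=1)
  nb ###.#: next=#  (t=0,i=6, bit29=1)
  nb ###..: next=.  (t=2,i=3, bit28=0)
  nb ##.##: next=.  (t=0,i=0, bit27=0)
  nb ##.#.: next=.  (t=1,i=0, bit26=0)
  nb ##..#: next=.  (t=3,i=3, bit25=0)
  nb ##...: next=.  (t=2,i=4, bit24=0)
  nb #.###: next=#  (t=0,i=1, bit23=1)
  nb #.##.: next=#  (t=6,i=12, bit22=1)
  nb #.#.#: next=.  (t=6,i=10, bit21=0)
  nb #.#..: next=#  (t=1,i=1, bit20=1)
  nb #..##: next=.  (t=1,i=10, bit19=0)
  nb #..#.: next=.  (t=3,i=4, bit18=0)
  nb #...#: next=#  (t=1,i=3, bit17=1)
  nb #....: next=#  (t=2,i=5, bit16=1)
  nb .####: next=.  (t=0,i=2, bit15=0)
  nb .###.: next=#  (t=2,i=2, bit14=1)
  nb .##.#: next=.  (t=1,i=6, bit13=0)
  nb .##..: next=#  (t=2,i=9, bit12=1)
  nb .#.##: next=#  (t=6,i=11, bit11=1)
  nb .#.#.: next=#  (t=3,i=10, bit10=1)
  nb .#..#: next=#  (t=1,i=9, bit9=1)
  nb .#...: next=#  (t=1,i=2, bit8=1)
  nb ..###: next=#  (t=2,i=1, bit7=1)
  nb ..##.: next=.  (t=1,i=5, bit6=0)
  nb ..#.#: next=#  (t=3,i=9, bit5=1)
  nb ..#..: next=.  (t=3,i=5, bit4=0)
  nb ...##: next=.  (t=1,i=4, bit3=0)
  nb ...#.: next=#  (t=3,i=8, bit2=1)
  nb ....#: next=.  (t=2,i=6, bit1=0)
  nb .....: next=.  (t=6,i=3, bit0=0)
  bits 01100000110100110101111110100100 = 1624465316

1624465316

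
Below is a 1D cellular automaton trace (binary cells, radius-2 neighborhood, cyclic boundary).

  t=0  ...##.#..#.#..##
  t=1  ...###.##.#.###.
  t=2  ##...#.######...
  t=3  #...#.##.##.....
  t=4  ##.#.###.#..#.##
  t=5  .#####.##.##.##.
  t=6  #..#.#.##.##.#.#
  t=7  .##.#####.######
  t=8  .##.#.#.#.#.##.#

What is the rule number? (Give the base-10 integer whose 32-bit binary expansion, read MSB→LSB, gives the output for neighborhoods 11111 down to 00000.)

  ##### -> #   bit 31 = 1  t=2,i=9
  ####. -> .   bit 30 = 0  t=2,i=11
  ###.# -> #   bit 29 = 1  t=1,i=5
  ###.. -> .   bit 28 = 0  t=1,i=14
  ##.## -> .   bit 27 = 0  t=1,i=6
  ##.#. -> #   bit 26 = 1  t=0,i=5
  ##..# -> #   bit 25 = 1  t=5,i=15
  ##... -> .   bit 24 = 0  t=0,i=0
  #.### -> #   bit 23 = 1  t=1,i=12
  #.##. -> #   bit 22 = 1  t=1,i=7
  #.#.# -> #   bit 21 = 1  t=1,i=10
  #.#.. -> .   bit 20 = 0  t=0,i=6
  #..## -> #   bit 19 = 1  t=0,i=13
  #..#. -> #   bit 18 = 1  t=0,i=8
  #...# -> .   bit 17 = 0  t=0,i=1
  #.... -> #   bit 16 = 1  t=1,i=0
  .#### -> .   bit 15 = 0  t=2,i=8
  .###. -> .   bit 14 = 0  t=1,i=4
  .##.# -> #   bit 13 = 1  t=0,i=4
  .##.. -> .   bit 12 = 0  t=0,i=15
  .#.## -> #   bit 11 = 1  t=1,i=11
  .#.#. -> #   bit 10 = 1  t=0,i=10
  .#..# -> #   bit 9 = 1  t=0,i=7
  .#... -> #   bit 8 = 1  t=3,i=1
  ..### -> .   bit 7 = 0  t=1,i=3
  ..##. -> #   bit 6 = 1  t=0,i=3
  ..#.# -> .   bit 5 = 0  t=0,i=9
  ..#.. -> #   bit 4 = 1  t=3,i=0
  ...## -> .   bit 3 = 0  t=0,i=2
  ...#. -> #   bit 2 = 1  t=2,i=4
  ....# -> #   bit 1 = 1  t=1,i=1
  ..... -> .   bit 0 = 0  t=3,i=13
  bits 10100110111011010010111101010110 = 2800562006

2800562006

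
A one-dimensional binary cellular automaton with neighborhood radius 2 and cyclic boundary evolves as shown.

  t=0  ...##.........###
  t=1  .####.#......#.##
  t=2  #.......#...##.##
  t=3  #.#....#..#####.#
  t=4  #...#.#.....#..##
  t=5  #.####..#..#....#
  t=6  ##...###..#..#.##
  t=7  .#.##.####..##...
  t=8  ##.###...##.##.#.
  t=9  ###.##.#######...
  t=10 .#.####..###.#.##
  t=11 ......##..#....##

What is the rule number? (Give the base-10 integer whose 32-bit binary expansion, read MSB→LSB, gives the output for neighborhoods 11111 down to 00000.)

  #####|#  b31=1 t=3,i=12
  ####.|.  b30=0 t=1,i=3
  ###.#|.  b29=0 t=1,i=4
  ###..|#  b28=1 t=0,i=16
  ##.##|#  b27=1 t=1,i=0
  ##.#.|.  b26=0 t=1,i=5
  ##..#|#  b25=1 t=5,i=6
  ##...|.  b24=0 t=0,i=0
  #.###|.  b23=0 t=1,i=1
  #.##.|#  b22=1 t=1,i=15
  #.#.#|.  b21=0 t=8,i=15
  #.#..|.  b20=0 t=1,i=6
  #..##|.  b19=0 t=3,i=9
  #..#.|#  b18=1 t=5,i=7
  #...#|#  b17=1 t=0,i=1
  #....|#  b16=1 t=0,i=6
  .####|.  b15=0 t=1,i=2
  .###.|#  b14=1 t=0,i=15
  .##.#|#  b13=1 t=1,i=16
  .##..|#  b12=1 t=0,i=4
  .#.##|.  b11=0 t=1,i=14
  .#.#.|#  b10=1 t=4,i=5
  .#..#|.  b9=0 t=3,i=8
  .#...|.  b8=0 t=1,i=7
  ..###|.  b7=0 t=0,i=14
  ..##.|#  b6=1 t=0,i=3
  ..#.#|#  b5=1 t=1,i=13
  ..#..|.  b4=0 t=2,i=8
  ...##|#  b3=1 t=0,i=2
  ...#.|#  b2=1 t=1,i=12
  ....#|.  b1=0 t=0,i=12
  .....|.  b0=0 t=0,i=7
  bits 10011010010001110111010001101100 = 2588374124

2588374124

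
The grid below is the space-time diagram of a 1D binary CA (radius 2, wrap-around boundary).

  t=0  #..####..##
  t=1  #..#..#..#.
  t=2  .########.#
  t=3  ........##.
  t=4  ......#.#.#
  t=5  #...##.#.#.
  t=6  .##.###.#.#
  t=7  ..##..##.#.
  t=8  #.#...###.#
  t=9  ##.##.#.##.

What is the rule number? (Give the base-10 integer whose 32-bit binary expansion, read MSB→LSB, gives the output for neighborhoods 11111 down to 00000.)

1023813590

  [31] ##### => .  t=2,i=3
  [30] ####. => .  t=0,i=5
  [29] ###.# => #  t=2,i=8
  [28] ###.. => #  t=0,i=0
  [27] ##.## => #  t=6,i=3
  [26] ##.#. => #  t=2,i=9
  [25] ##..# => .  t=0,i=1
  [24] ##... => #  t=3,i=10
  [23] #.### => .  t=2,i=1
  [22] #.##. => .  t=6,i=1
  [21] #.#.# => .  t=2,i=10
  [20] #.#.. => .  t=1,i=0
  [19] #..## => .  t=0,i=2
  [18] #..#. => #  t=1,i=2
  [17] #...# => #  t=5,i=2
  [16] #.... => .  t=3,i=0
  [15] .#### => .  t=0,i=4
  [14] .###. => .  t=0,i=10
  [13] .##.# => #  t=5,i=5
  [12] .##.. => .  t=3,i=9
  [11] .#.## => .  t=2,i=0
  [10] .#.#. => #  t=1,i=10
  [9] .#..# => #  t=1,i=1
  [8] .#... => #  t=4,i=0
  [7] ..### => #  t=0,i=3
  [6] ..##. => #  t=3,i=8
  [5] ..#.# => .  t=1,i=9
  [4] ..#.. => #  t=1,i=3
  [3] ...## => .  t=3,i=7
  [2] ...#. => #  t=4,i=5
  [1] ....# => #  t=3,i=6
  [0] ..... => .  t=3,i=1
  bits 00111101000001100010011111010110 = 1023813590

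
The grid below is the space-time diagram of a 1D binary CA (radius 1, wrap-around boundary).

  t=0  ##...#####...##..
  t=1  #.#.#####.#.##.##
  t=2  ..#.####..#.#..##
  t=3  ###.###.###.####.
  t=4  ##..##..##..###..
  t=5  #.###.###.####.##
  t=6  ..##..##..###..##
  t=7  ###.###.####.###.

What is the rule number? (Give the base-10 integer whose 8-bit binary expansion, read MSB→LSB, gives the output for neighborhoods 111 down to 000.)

  ###|#  b7=1 t=0,i=6
  ##.|.  b6=0 t=0,i=1
  #.#|.  b5=0 t=1,i=1
  #..|#  b4=1 t=0,i=2
  .##|#  b3=1 t=0,i=0
  .#.|#  b2=1 t=1,i=2
  ..#|#  b1=1 t=0,i=4
  ...|.  b0=0 t=0,i=3
  bits 10011110 = 158

158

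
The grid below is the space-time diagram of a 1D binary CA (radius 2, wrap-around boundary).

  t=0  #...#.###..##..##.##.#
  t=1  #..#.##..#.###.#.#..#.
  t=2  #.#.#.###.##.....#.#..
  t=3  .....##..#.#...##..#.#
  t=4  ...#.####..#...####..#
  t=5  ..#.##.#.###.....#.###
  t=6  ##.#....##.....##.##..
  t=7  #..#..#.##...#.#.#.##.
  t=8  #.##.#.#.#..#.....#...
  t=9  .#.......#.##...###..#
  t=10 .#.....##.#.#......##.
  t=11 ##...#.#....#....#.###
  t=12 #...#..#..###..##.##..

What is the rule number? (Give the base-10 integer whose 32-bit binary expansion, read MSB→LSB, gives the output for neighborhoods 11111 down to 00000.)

  [31] ##### => .  t=11,i=21
  [30] ####. => #  t=4,i=7
  [29] ###.# => .  t=1,i=13
  [28] ###.. => .  t=0,i=8
  [27] ##.## => #  t=0,i=17
  [26] ##.#. => .  t=1,i=14
  [25] ##..# => #  t=0,i=9
  [24] ##... => .  t=0,i=1
  [23] #.### => #  t=0,i=6
  [22] #.##. => .  t=0,i=18
  [21] #.#.# => .  t=1,i=15
  [20] #.#.. => #  t=1,i=0
  [19] #..## => .  t=0,i=10
  [18] #..#. => #  t=1,i=2
  [17] #...# => .  t=0,i=2
  [16] #.... => .  t=2,i=13
  [15] .#### => .  t=4,i=6
  [14] .###. => .  t=0,i=7
  [13] .##.# => .  t=0,i=16
  [12] .##.. => #  t=0,i=0
  [11] .#.## => #  t=0,i=5
  [10] .#.#. => .  t=1,i=16
  [9] .#..# => .  t=1,i=1
  [8] .#... => .  t=3,i=0
  [7] ..### => .  t=4,i=15
  [6] ..##. => #  t=0,i=11
  [5] ..#.# => .  t=0,i=4
  [4] ..#.. => #  t=4,i=11
  [3] ...## => .  t=3,i=4
  [2] ...#. => #  t=0,i=3
  [1] ....# => #  t=2,i=15
  [0] ..... => .  t=2,i=14
  bits 01001010100101000001100001010110 = 1251219542

1251219542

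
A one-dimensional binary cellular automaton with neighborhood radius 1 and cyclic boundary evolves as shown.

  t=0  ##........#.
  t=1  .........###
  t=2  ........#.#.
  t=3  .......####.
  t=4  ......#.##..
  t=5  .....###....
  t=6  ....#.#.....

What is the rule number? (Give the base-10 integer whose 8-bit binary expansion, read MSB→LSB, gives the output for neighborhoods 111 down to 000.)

166

  nb ###: next=#  (t=1,i=10, bit7=1)
  nb ##.: next=.  (t=0,i=1, bit6=0)
  nb #.#: next=#  (t=0,i=11, bit5=1)
  nb #..: next=.  (t=0,i=2, bit4=0)
  nb .##: next=.  (t=0,i=0, bit3=0)
  nb .#.: next=#  (t=0,i=10, bit2=1)
  nb ..#: next=#  (t=0,i=9, bit1=1)
  nb ...: next=.  (t=0,i=3, bit0=0)
  bits 10100110 = 166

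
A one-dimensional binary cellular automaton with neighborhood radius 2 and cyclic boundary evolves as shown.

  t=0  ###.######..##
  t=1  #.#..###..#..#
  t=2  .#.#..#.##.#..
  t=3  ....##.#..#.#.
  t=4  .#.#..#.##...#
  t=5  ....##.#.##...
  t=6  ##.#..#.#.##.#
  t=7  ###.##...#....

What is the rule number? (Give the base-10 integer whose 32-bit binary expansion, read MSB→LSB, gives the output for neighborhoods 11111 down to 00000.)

  #####|#  b31=1 t=0,i=0
  ####.|.  b30=0 t=0,i=1
  ###.#|#  b29=1 t=0,i=2
  ###..|.  b28=0 t=0,i=9
  ##.##|.  b27=0 t=0,i=3
  ##.#.|#  b26=1 t=1,i=1
  ##..#|#  b25=1 t=0,i=10
  ##...|#  b24=1 t=4,i=10
  #.###|.  b23=0 t=0,i=4
  #.##.|.  b22=0 t=2,i=8
  #.#.#|.  b21=0 t=4,i=1
  #.#..|.  b20=0 t=1,i=2
  #..##|.  b19=0 t=0,i=11
  #..#.|#  b18=1 t=1,i=9
  #...#|.  b17=0 t=2,i=13
  #....|.  b16=0 t=3,i=0
  .####|#  b15=1 t=0,i=5
  .###.|#  b14=1 t=1,i=6
  .##.#|.  b13=0 t=1,i=0
  .##..|#  b12=1 t=4,i=9
  .#.##|#  b11=1 t=2,i=7
  .#.#.|.  b10=0 t=2,i=2
  .#..#|#  b9=1 t=1,i=3
  .#...|#  b8=1 t=2,i=12
  ..###|.  b7=0 t=0,i=12
  ..##.|.  b6=0 t=1,i=13
  ..#.#|.  b5=0 t=2,i=1
  ..#..|.  b4=0 t=1,i=10
  ...##|#  b3=1 t=3,i=3
  ...#.|.  b2=0 t=2,i=0
  ....#|.  b1=0 t=3,i=2
  .....|#  b0=1 t=3,i=1
  bits 10100111000001001101101100001001 = 2802113289

2802113289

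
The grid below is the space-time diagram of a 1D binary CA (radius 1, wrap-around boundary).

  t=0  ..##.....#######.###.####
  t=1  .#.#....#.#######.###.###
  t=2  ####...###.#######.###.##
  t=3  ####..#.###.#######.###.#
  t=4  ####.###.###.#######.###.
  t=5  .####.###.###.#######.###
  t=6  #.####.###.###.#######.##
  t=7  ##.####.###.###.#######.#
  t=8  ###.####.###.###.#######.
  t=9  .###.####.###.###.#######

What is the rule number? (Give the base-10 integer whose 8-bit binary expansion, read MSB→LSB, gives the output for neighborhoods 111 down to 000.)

230

  ### -> #   bit 7 = 1  t=0,i=10
  ##. -> #   bit 6 = 1  t=0,i=3
  #.# -> #   bit 5 = 1  t=0,i=16
  #.. -> .   bit 4 = 0  t=0,i=0
  .## -> .   bit 3 = 0  t=0,i=2
  .#. -> #   bit 2 = 1  t=1,i=1
  ..# -> #   bit 1 = 1  t=0,i=1
  ... -> .   bit 0 = 0  t=0,i=5
  bits 11100110 = 230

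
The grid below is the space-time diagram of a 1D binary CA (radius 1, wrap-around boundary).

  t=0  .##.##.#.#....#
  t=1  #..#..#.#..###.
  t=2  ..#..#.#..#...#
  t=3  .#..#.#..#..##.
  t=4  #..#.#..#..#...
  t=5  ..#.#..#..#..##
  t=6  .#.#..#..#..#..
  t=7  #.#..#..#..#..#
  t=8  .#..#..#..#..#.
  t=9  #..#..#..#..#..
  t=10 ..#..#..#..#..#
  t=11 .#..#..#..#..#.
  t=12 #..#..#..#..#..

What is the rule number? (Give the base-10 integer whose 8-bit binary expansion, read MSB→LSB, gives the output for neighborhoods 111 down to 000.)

  nb ###: next=.  (t=1,i=12, bit7=0)
  nb ##.: next=.  (t=0,i=2, bit6=0)
  nb #.#: next=#  (t=0,i=0, bit5=1)
  nb #..: next=.  (t=0,i=10, bit4=0)
  nb .##: next=.  (t=0,i=1, bit3=0)
  nb .#.: next=.  (t=0,i=7, bit2=0)
  nb ..#: next=#  (t=0,i=13, bit1=1)
  nb ...: next=#  (t=0,i=11, bit0=1)
  bits 00100011 = 35

35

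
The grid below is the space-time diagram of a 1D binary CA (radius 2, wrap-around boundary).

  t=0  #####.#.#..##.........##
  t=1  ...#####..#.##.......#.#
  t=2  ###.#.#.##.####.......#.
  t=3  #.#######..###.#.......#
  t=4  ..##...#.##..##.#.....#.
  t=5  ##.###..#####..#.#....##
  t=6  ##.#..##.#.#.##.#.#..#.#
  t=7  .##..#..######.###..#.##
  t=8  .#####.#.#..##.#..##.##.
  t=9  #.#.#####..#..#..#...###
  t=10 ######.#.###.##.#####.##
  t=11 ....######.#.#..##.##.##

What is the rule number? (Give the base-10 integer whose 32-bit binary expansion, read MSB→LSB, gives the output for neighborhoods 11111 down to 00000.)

  [31] ##### => .  t=0,i=0
  [30] ####. => #  t=0,i=3
  [29] ###.# => #  t=0,i=4
  [28] ###.. => .  t=1,i=7
  [27] ##.## => .  t=2,i=10
  [26] ##.#. => #  t=0,i=5
  [25] ##..# => #  t=1,i=8
  [24] ##... => #  t=0,i=13
  [23] #.### => #  t=2,i=0
  [22] #.##. => #  t=1,i=12
  [21] #.#.# => #  t=0,i=6
  [20] #.#.. => .  t=0,i=8
  [19] #..## => #  t=0,i=10
  [18] #..#. => #  t=1,i=9
  [17] #...# => #  t=1,i=1
  [16] #.... => .  t=0,i=14
  [15] .#### => #  t=0,i=23
  [14] .###. => .  t=2,i=1
  [13] .##.# => .  t=2,i=9
  [12] .##.. => #  t=0,i=12
  [11] .#.## => #  t=1,i=11
  [10] .#.#. => #  t=0,i=7
  [9] .#..# => .  t=0,i=9
  [8] .#... => #  t=1,i=0
  [7] ..### => .  t=0,i=22
  [6] ..##. => .  t=0,i=11
  [5] ..#.# => .  t=1,i=10
  [4] ..#.. => #  t=4,i=22
  [3] ...## => #  t=0,i=21
  [2] ...#. => .  t=1,i=20
  [1] ....# => .  t=0,i=20
  [0] ..... => .  t=0,i=15
  bits 01100111111011101001110100011000 = 1743691032

1743691032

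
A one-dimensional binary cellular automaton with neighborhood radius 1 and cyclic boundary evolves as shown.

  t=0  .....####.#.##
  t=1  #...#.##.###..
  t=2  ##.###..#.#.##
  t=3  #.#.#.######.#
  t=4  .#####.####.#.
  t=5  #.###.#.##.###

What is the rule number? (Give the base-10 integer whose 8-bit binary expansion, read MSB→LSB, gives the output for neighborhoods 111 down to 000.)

182

  ### -> #   bit 7 = 1  t=0,i=6
  ##. -> .   bit 6 = 0  t=0,i=8
  #.# -> #   bit 5 = 1  t=0,i=9
  #.. -> #   bit 4 = 1  t=0,i=0
  .## -> .   bit 3 = 0  t=0,i=5
  .#. -> #   bit 2 = 1  t=0,i=10
  ..# -> #   bit 1 = 1  t=0,i=4
  ... -> .   bit 0 = 0  t=0,i=1
  bits 10110110 = 182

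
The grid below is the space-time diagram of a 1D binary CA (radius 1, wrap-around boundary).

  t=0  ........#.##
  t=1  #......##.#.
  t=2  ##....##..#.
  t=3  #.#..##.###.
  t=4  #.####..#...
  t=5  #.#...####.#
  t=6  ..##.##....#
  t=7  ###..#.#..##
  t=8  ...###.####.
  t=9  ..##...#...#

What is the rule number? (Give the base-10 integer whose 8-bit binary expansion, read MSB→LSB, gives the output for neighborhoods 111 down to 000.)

  ### -> .   bit 7 = 0  t=3,i=9
  ##. -> .   bit 6 = 0  t=0,i=11
  #.# -> .   bit 5 = 0  t=0,i=9
  #.. -> #   bit 4 = 1  t=0,i=0
  .## -> #   bit 3 = 1  t=0,i=10
  .#. -> #   bit 2 = 1  t=0,i=8
  ..# -> #   bit 1 = 1  t=0,i=7
  ... -> .   bit 0 = 0  t=0,i=1
  bits 00011110 = 30

30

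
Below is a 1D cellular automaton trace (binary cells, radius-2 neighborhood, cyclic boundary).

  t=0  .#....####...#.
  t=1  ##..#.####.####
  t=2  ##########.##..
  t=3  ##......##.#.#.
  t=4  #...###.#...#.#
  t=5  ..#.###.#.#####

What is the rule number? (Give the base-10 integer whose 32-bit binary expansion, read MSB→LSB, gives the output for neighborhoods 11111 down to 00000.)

  ##### -> .   bit 31 = 0  t=1,i=13
  ####. -> #   bit 30 = 1  t=0,i=8
  ###.# -> #   bit 29 = 1  t=1,i=9
  ###.. -> #   bit 28 = 1  t=0,i=9
  ##.## -> .   bit 27 = 0  t=1,i=10
  ##.#. -> .   bit 26 = 0  t=3,i=10
  ##..# -> #   bit 25 = 1  t=1,i=2
  ##... -> .   bit 24 = 0  t=0,i=10
  #.### -> #   bit 23 = 1  t=1,i=6
  #.##. -> #   bit 22 = 1  t=2,i=11
  #.#.# -> .   bit 21 = 0  t=3,i=11
  #.#.. -> #   bit 20 = 1  t=4,i=8
  #..## -> .   bit 19 = 0  t=2,i=14
  #..#. -> #   bit 18 = 1  t=0,i=0
  #...# -> #   bit 17 = 1  t=0,i=11
  #.... -> .   bit 16 = 0  t=0,i=3
  .#### -> #   bit 15 = 1  t=0,i=7
  .###. -> #   bit 14 = 1  t=4,i=5
  .##.# -> .   bit 13 = 0  t=3,i=9
  .##.. -> .   bit 12 = 0  t=2,i=12
  .#.## -> #   bit 11 = 1  t=1,i=5
  .#.#. -> #   bit 10 = 1  t=3,i=12
  .#..# -> #   bit 9 = 1  t=0,i=14
  .#... -> .   bit 8 = 0  t=0,i=2
  ..### -> #   bit 7 = 1  t=0,i=6
  ..##. -> #   bit 6 = 1  t=3,i=8
  ..#.# -> #   bit 5 = 1  t=1,i=4
  ..#.. -> #   bit 4 = 1  t=0,i=1
  ...## -> .   bit 3 = 0  t=0,i=5
  ...#. -> #   bit 2 = 1  t=0,i=12
  ....# -> #   bit 1 = 1  t=0,i=4
  ..... -> #   bit 0 = 1  t=3,i=4
  bits 01110010110101101100111011110111 = 1926680311

1926680311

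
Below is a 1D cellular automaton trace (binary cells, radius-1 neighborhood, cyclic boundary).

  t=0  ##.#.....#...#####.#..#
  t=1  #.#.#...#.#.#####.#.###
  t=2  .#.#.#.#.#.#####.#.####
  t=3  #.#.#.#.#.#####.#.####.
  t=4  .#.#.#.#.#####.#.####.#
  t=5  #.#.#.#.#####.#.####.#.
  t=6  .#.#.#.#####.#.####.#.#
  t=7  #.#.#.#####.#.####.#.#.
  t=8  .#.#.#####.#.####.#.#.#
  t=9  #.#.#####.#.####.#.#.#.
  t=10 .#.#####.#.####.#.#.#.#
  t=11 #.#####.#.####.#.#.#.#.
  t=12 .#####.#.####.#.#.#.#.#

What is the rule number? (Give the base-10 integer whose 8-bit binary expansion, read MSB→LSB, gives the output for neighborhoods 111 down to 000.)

  ### -> #   bit 7 = 1  t=0,i=0
  ##. -> .   bit 6 = 0  t=0,i=1
  #.# -> #   bit 5 = 1  t=0,i=2
  #.. -> #   bit 4 = 1  t=0,i=4
  .## -> #   bit 3 = 1  t=0,i=13
  .#. -> .   bit 2 = 0  t=0,i=3
  ..# -> #   bit 1 = 1  t=0,i=8
  ... -> .   bit 0 = 0  t=0,i=5
  bits 10111010 = 186

186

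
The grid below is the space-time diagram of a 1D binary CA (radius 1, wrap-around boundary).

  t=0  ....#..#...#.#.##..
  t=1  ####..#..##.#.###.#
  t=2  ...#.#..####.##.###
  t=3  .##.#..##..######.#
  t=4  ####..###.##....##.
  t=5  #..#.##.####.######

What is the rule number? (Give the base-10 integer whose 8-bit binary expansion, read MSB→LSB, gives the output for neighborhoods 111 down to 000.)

107

  nb ###: next=.  (t=1,i=0, bit7=0)
  nb ##.: next=#  (t=0,i=16, bit6=1)
  nb #.#: next=#  (t=0,i=12, bit5=1)
  nb #..: next=.  (t=0,i=5, bit4=0)
  nb .##: next=#  (t=0,i=15, bit3=1)
  nb .#.: next=.  (t=0,i=4, bit2=0)
  nb ..#: next=#  (t=0,i=3, bit1=1)
  nb ...: next=#  (t=0,i=0, bit0=1)
  bits 01101011 = 107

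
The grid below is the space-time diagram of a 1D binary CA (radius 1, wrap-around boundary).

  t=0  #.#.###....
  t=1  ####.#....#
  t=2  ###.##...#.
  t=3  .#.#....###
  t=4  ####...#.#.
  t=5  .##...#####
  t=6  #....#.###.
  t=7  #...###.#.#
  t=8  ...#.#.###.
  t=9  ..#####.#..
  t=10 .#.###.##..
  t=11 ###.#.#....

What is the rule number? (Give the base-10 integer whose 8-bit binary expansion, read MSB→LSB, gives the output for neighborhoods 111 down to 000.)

166

  nb ###: next=#  (t=0,i=5, bit7=1)
  nb ##.: next=.  (t=0,i=6, bit6=0)
  nb #.#: next=#  (t=0,i=1, bit5=1)
  nb #..: next=.  (t=0,i=7, bit4=0)
  nb .##: next=.  (t=0,i=4, bit3=0)
  nb .#.: next=#  (t=0,i=0, bit2=1)
  nb ..#: next=#  (t=0,i=10, bit1=1)
  nb ...: next=.  (t=0,i=8, bit0=0)
  bits 10100110 = 166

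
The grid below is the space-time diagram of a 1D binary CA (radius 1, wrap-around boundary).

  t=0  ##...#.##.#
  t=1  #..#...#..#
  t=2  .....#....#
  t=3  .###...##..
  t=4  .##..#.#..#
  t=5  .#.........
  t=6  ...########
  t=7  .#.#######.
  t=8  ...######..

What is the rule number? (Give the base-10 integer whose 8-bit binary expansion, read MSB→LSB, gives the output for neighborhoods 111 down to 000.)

  [7] ### => #  t=0,i=0
  [6] ##. => .  t=0,i=1
  [5] #.# => .  t=0,i=6
  [4] #.. => .  t=0,i=2
  [3] .## => #  t=0,i=7
  [2] .#. => .  t=0,i=5
  [1] ..# => .  t=0,i=4
  [0] ... => #  t=0,i=3
  bits 10001001 = 137

137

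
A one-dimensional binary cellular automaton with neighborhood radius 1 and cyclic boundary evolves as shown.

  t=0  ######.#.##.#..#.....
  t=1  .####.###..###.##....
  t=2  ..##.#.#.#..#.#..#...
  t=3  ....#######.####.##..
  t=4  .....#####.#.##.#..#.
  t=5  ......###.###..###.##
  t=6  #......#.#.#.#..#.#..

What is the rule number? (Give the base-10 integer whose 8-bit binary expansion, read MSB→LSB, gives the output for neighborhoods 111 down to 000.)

180

  nb ###: next=#  (t=0,i=1, bit7=1)
  nb ##.: next=.  (t=0,i=5, bit6=0)
  nb #.#: next=#  (t=0,i=6, bit5=1)
  nb #..: next=#  (t=0,i=13, bit4=1)
  nb .##: next=.  (t=0,i=0, bit3=0)
  nb .#.: next=#  (t=0,i=7, bit2=1)
  nb ..#: next=.  (t=0,i=14, bit1=0)
  nb ...: next=.  (t=0,i=17, bit0=0)
  bits 10110100 = 180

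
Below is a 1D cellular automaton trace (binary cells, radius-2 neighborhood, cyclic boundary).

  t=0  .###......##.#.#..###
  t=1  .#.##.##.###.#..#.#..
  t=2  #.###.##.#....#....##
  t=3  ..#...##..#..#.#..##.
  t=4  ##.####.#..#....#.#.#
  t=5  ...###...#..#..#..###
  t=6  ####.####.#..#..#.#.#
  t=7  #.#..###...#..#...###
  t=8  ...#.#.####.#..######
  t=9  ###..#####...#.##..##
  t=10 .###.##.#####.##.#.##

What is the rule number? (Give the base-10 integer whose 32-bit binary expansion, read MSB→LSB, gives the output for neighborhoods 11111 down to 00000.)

  [31] ##### => .  t=6,i=1
  [30] ####. => #  t=4,i=5
  [29] ###.# => .  t=0,i=20
  [28] ###.. => #  t=0,i=3
  [27] ##.## => .  t=0,i=0
  [26] ##.#. => .  t=0,i=12
  [25] ##..# => #  t=3,i=8
  [24] ##... => #  t=0,i=4
  [23] #.### => #  t=0,i=1
  [22] #.##. => #  t=1,i=3
  [21] #.#.# => #  t=0,i=13
  [20] #.#.. => .  t=0,i=15
  [19] #..## => .  t=0,i=17
  [18] #..#. => .  t=1,i=15
  [17] #...# => #  t=1,i=20
  [16] #.... => .  t=0,i=5
  [15] .#### => #  t=4,i=4
  [14] .###. => .  t=0,i=2
  [13] .##.# => #  t=0,i=11
  [12] .##.. => .  t=3,i=7
  [11] .#.## => #  t=1,i=2
  [10] .#.#. => .  t=0,i=14
  [9] .#..# => #  t=0,i=16
  [8] .#... => #  t=1,i=19
  [7] ..### => #  t=0,i=18
  [6] ..##. => #  t=0,i=10
  [5] ..#.# => .  t=1,i=1
  [4] ..#.. => .  t=2,i=14
  [3] ...## => #  t=0,i=9
  [2] ...#. => #  t=1,i=0
  [1] ....# => .  t=0,i=8
  [0] ..... => #  t=0,i=6
  bits 01010011111000101010101111001101 = 1407364045

1407364045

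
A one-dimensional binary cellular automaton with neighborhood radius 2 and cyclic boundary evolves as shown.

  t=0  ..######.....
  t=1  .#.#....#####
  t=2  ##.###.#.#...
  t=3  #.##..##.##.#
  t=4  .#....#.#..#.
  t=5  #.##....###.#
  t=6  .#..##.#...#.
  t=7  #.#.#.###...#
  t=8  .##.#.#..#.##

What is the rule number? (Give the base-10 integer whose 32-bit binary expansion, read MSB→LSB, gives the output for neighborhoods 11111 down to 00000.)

  nb #####: next=.  (t=0,i=4, bit31=0)
  nb ####.: next=.  (t=0,i=6, bit30=0)
  nb ###.#: next=.  (t=1,i=12, bit29=0)
  nb ###..: next=.  (t=0,i=7, bit28=0)
  nb ##.##: next=#  (t=2,i=2, bit27=1)
  nb ##.#.: next=#  (t=1,i=0, bit26=1)
  nb ##..#: next=.  (t=3,i=4, bit25=0)
  nb ##...: next=#  (t=0,i=8, bit24=1)
  nb #.###: next=#  (t=2,i=3, bit23=1)
  nb #.##.: next=.  (t=3,i=2, bit22=0)
  nb #.#.#: next=#  (t=1,i=1, bit21=1)
  nb #.#..: next=#  (t=1,i=3, bit20=1)
  nb #..##: next=.  (t=3,i=5, bit19=0)
  nb #..#.: next=#  (t=4,i=0, bit18=1)
  nb #...#: next=.  (t=2,i=11, bit17=0)
  nb #....: next=#  (t=0,i=9, bit16=1)
  nb .####: next=#  (t=0,i=3, bit15=1)
  nb .###.: next=.  (t=2,i=4, bit14=0)
  nb .##.#: next=.  (t=2,i=1, bit13=0)
  nb .##..: next=.  (t=3,i=3, bit12=0)
  nb .#.##: next=.  (t=7,i=5, bit11=0)
  nb .#.#.: next=.  (t=1,i=2, bit10=0)
  nb .#..#: next=#  (t=4,i=9, bit9=1)
  nb .#...: next=#  (t=1,i=4, bit8=1)
  nb ..###: next=.  (t=0,i=2, bit7=0)
  nb ..##.: next=#  (t=2,i=0, bit6=1)
  nb ..#.#: next=.  (t=4,i=6, bit5=0)
  nb ..#..: next=.  (t=4,i=1, bit4=0)
  nb ...##: next=#  (t=0,i=1, bit3=1)
  nb ...#.: next=.  (t=4,i=5, bit2=0)
  nb ....#: next=.  (t=0,i=0, bit1=0)
  nb .....: next=#  (t=0,i=10, bit0=1)
  bits 00001101101101011000001101001001 = 229999433

229999433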